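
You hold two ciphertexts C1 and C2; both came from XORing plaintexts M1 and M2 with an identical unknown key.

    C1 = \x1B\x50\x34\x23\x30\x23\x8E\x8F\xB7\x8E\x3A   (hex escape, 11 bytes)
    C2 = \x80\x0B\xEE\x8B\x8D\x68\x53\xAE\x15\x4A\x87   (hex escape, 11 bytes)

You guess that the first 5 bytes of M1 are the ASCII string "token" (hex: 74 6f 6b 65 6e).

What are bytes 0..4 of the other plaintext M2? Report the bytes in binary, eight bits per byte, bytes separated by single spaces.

11101111 00110100 10110001 11001101 11010011

First, C1 ⊕ C2 = (M1 ⊕ K) ⊕ (M2 ⊕ K) = M1 ⊕ M2, so the key drops out. Then M2 = (M1 ⊕ M2) ⊕ M1 over the first 5 bytes.
byte 0: (1b ⊕ 80) ⊕ 74 = 9b ⊕ 74 = ef
byte 1: (50 ⊕ 0b) ⊕ 6f = 5b ⊕ 6f = 34
byte 2: (34 ⊕ ee) ⊕ 6b = da ⊕ 6b = b1
byte 3: (23 ⊕ 8b) ⊕ 65 = a8 ⊕ 65 = cd
byte 4: (30 ⊕ 8d) ⊕ 6e = bd ⊕ 6e = d3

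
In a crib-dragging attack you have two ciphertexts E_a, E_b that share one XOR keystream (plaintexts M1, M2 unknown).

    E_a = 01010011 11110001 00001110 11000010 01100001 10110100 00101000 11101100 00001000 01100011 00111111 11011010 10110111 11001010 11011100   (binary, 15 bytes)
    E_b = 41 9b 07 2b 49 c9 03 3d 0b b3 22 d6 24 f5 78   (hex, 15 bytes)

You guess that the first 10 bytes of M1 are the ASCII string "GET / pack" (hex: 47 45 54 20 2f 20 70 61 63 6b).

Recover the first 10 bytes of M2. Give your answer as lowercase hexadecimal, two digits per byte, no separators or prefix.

First, E_a ⊕ E_b = (M1 ⊕ K) ⊕ (M2 ⊕ K) = M1 ⊕ M2, so the key drops out. Then M2 = (M1 ⊕ M2) ⊕ M1 over the first 10 bytes.
byte 0: (53 XOR 41) XOR 47 = 12 XOR 47 = 55
byte 1: (f1 XOR 9b) XOR 45 = 6a XOR 45 = 2f
byte 2: (0e XOR 07) XOR 54 = 09 XOR 54 = 5d
byte 3: (c2 XOR 2b) XOR 20 = e9 XOR 20 = c9
byte 4: (61 XOR 49) XOR 2f = 28 XOR 2f = 07
byte 5: (b4 XOR c9) XOR 20 = 7d XOR 20 = 5d
byte 6: (28 XOR 03) XOR 70 = 2b XOR 70 = 5b
byte 7: (ec XOR 3d) XOR 61 = d1 XOR 61 = b0
byte 8: (08 XOR 0b) XOR 63 = 03 XOR 63 = 60
byte 9: (63 XOR b3) XOR 6b = d0 XOR 6b = bb

552f5dc9075d5bb060bb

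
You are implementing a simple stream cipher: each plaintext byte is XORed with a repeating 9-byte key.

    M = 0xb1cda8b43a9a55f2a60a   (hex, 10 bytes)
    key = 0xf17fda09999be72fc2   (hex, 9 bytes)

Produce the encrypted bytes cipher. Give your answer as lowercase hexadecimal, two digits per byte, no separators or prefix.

The 9-byte key repeats, so the effective keystream is f1 7f da 09 99 9b e7 2f c2 f1.
byte 0: b1 ⊕ f1 = 40
byte 1: cd ⊕ 7f = b2
byte 2: a8 ⊕ da = 72
byte 3: b4 ⊕ 09 = bd
byte 4: 3a ⊕ 99 = a3
byte 5: 9a ⊕ 9b = 01
byte 6: 55 ⊕ e7 = b2
byte 7: f2 ⊕ 2f = dd
byte 8: a6 ⊕ c2 = 64
byte 9: 0a ⊕ f1 = fb

40b272bda301b2dd64fb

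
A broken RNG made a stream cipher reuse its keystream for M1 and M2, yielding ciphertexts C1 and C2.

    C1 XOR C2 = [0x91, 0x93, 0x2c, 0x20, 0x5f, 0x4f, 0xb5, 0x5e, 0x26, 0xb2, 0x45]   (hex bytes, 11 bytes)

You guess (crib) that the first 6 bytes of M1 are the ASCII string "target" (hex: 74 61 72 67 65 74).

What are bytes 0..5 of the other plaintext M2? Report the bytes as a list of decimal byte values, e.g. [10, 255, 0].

Since C1 ⊕ C2 = M1 ⊕ M2, XORing with the guessed M1 bytes yields the corresponding M2 bytes: M2 = (C1 ⊕ C2) ⊕ M1.
145 ^ 116 = 229
147 ^  97 = 242
 44 ^ 114 =  94
 32 ^ 103 =  71
 95 ^ 101 =  58
 79 ^ 116 =  59

[229, 242, 94, 71, 58, 59]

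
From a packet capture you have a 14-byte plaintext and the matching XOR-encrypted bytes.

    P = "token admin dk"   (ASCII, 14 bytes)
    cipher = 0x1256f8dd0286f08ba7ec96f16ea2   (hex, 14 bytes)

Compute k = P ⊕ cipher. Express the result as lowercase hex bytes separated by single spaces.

Since cipher = P ⊕ k, XORing both sides with P gives k = P ⊕ cipher.
byte 0: 74 ^ 12 = 66
byte 1: 6f ^ 56 = 39
byte 2: 6b ^ f8 = 93
byte 3: 65 ^ dd = b8
byte 4: 6e ^ 02 = 6c
byte 5: 20 ^ 86 = a6
byte 6: 61 ^ f0 = 91
byte 7: 64 ^ 8b = ef
byte 8: 6d ^ a7 = ca
byte 9: 69 ^ ec = 85
byte 10: 6e ^ 96 = f8
byte 11: 20 ^ f1 = d1
byte 12: 64 ^ 6e = 0a
byte 13: 6b ^ a2 = c9

66 39 93 b8 6c a6 91 ef ca 85 f8 d1 0a c9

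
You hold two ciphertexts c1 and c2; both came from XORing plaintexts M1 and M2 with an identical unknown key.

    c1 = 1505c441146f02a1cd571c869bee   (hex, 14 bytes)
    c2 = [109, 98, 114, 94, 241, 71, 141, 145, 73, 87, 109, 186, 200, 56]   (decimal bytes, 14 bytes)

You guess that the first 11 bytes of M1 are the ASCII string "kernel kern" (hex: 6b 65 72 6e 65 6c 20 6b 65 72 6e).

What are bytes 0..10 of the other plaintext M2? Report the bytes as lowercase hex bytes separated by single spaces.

First, c1 ⊕ c2 = (M1 ⊕ K) ⊕ (M2 ⊕ K) = M1 ⊕ M2, so the key drops out. Then M2 = (M1 ⊕ M2) ⊕ M1 over the first 11 bytes.
byte 0: (15 xor 6d) xor 6b = 78 xor 6b = 13
byte 1: (05 xor 62) xor 65 = 67 xor 65 = 02
byte 2: (c4 xor 72) xor 72 = b6 xor 72 = c4
byte 3: (41 xor 5e) xor 6e = 1f xor 6e = 71
byte 4: (14 xor f1) xor 65 = e5 xor 65 = 80
byte 5: (6f xor 47) xor 6c = 28 xor 6c = 44
byte 6: (02 xor 8d) xor 20 = 8f xor 20 = af
byte 7: (a1 xor 91) xor 6b = 30 xor 6b = 5b
byte 8: (cd xor 49) xor 65 = 84 xor 65 = e1
byte 9: (57 xor 57) xor 72 = 00 xor 72 = 72
byte 10: (1c xor 6d) xor 6e = 71 xor 6e = 1f

13 02 c4 71 80 44 af 5b e1 72 1f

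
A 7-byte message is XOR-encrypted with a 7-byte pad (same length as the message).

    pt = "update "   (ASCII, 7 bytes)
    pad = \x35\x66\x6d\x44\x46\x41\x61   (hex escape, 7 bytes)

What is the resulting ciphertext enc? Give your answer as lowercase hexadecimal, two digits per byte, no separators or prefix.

40160925322441

XOR is its own inverse, so applying the key byte-wise gives the result directly.
byte 0: 117 ^  53 =  64
byte 1: 112 ^ 102 =  22
byte 2: 100 ^ 109 =   9
byte 3:  97 ^  68 =  37
byte 4: 116 ^  70 =  50
byte 5: 101 ^  65 =  36
byte 6:  32 ^  97 =  65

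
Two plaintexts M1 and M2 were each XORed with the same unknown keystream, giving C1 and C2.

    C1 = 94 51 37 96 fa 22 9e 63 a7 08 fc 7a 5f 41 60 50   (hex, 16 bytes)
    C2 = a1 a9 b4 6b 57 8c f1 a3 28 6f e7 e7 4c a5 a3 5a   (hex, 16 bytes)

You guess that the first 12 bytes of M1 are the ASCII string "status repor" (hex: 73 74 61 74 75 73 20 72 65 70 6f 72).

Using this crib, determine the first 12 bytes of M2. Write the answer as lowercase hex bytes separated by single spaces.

46 8c e2 89 d8 dd 4f b2 ea 17 74 ef

First, C1 ⊕ C2 = (M1 ⊕ K) ⊕ (M2 ⊕ K) = M1 ⊕ M2, so the key drops out. Then M2 = (M1 ⊕ M2) ⊕ M1 over the first 12 bytes.
byte 0: (94 xor a1) xor 73 = 35 xor 73 = 46
byte 1: (51 xor a9) xor 74 = f8 xor 74 = 8c
byte 2: (37 xor b4) xor 61 = 83 xor 61 = e2
byte 3: (96 xor 6b) xor 74 = fd xor 74 = 89
byte 4: (fa xor 57) xor 75 = ad xor 75 = d8
byte 5: (22 xor 8c) xor 73 = ae xor 73 = dd
byte 6: (9e xor f1) xor 20 = 6f xor 20 = 4f
byte 7: (63 xor a3) xor 72 = c0 xor 72 = b2
byte 8: (a7 xor 28) xor 65 = 8f xor 65 = ea
byte 9: (08 xor 6f) xor 70 = 67 xor 70 = 17
byte 10: (fc xor e7) xor 6f = 1b xor 6f = 74
byte 11: (7a xor e7) xor 72 = 9d xor 72 = ef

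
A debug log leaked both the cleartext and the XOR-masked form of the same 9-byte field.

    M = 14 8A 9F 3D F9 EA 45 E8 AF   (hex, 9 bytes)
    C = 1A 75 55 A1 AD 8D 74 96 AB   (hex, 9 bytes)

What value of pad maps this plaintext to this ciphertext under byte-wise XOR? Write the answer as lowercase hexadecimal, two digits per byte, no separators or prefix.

Since C = M ⊕ pad, XORing both sides with M gives pad = M ⊕ C.
byte 0: 00010100 ^ 00011010 = 00001110
byte 1: 10001010 ^ 01110101 = 11111111
byte 2: 10011111 ^ 01010101 = 11001010
byte 3: 00111101 ^ 10100001 = 10011100
byte 4: 11111001 ^ 10101101 = 01010100
byte 5: 11101010 ^ 10001101 = 01100111
byte 6: 01000101 ^ 01110100 = 00110001
byte 7: 11101000 ^ 10010110 = 01111110
byte 8: 10101111 ^ 10101011 = 00000100

0effca9c5467317e04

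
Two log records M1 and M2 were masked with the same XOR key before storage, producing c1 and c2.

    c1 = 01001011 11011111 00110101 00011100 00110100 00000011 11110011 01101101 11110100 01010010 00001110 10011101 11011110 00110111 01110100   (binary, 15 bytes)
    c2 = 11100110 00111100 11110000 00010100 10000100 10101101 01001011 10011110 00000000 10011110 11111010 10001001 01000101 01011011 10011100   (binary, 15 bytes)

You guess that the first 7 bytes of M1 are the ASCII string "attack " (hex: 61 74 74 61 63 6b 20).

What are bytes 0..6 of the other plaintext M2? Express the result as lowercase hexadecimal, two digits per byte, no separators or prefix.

First, c1 ⊕ c2 = (M1 ⊕ K) ⊕ (M2 ⊕ K) = M1 ⊕ M2, so the key drops out. Then M2 = (M1 ⊕ M2) ⊕ M1 over the first 7 bytes.
byte 0: (4b xor e6) xor 61 = ad xor 61 = cc
byte 1: (df xor 3c) xor 74 = e3 xor 74 = 97
byte 2: (35 xor f0) xor 74 = c5 xor 74 = b1
byte 3: (1c xor 14) xor 61 = 08 xor 61 = 69
byte 4: (34 xor 84) xor 63 = b0 xor 63 = d3
byte 5: (03 xor ad) xor 6b = ae xor 6b = c5
byte 6: (f3 xor 4b) xor 20 = b8 xor 20 = 98

cc97b169d3c598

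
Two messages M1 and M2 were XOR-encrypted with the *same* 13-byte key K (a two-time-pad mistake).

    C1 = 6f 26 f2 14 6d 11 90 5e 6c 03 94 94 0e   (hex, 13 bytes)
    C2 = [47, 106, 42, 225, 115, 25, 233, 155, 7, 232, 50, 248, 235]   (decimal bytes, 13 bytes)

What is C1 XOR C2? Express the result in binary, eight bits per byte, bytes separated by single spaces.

C1 ⊕ C2 = (M1 ⊕ K) ⊕ (M2 ⊕ K) = M1 ⊕ M2 — the shared key cancels under XOR.
01101111 ^ 00101111 = 01000000
00100110 ^ 01101010 = 01001100
11110010 ^ 00101010 = 11011000
00010100 ^ 11100001 = 11110101
01101101 ^ 01110011 = 00011110
00010001 ^ 00011001 = 00001000
10010000 ^ 11101001 = 01111001
01011110 ^ 10011011 = 11000101
01101100 ^ 00000111 = 01101011
00000011 ^ 11101000 = 11101011
10010100 ^ 00110010 = 10100110
10010100 ^ 11111000 = 01101100
00001110 ^ 11101011 = 11100101

01000000 01001100 11011000 11110101 00011110 00001000 01111001 11000101 01101011 11101011 10100110 01101100 11100101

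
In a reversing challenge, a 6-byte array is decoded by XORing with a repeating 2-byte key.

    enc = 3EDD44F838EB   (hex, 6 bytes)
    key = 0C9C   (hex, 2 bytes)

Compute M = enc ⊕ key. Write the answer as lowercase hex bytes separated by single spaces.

32 41 48 64 34 77

The 2-byte key repeats, so the effective keystream is 0c 9c 0c 9c 0c 9c.
byte 0: 3e ⊕ 0c = 32
byte 1: dd ⊕ 9c = 41
byte 2: 44 ⊕ 0c = 48
byte 3: f8 ⊕ 9c = 64
byte 4: 38 ⊕ 0c = 34
byte 5: eb ⊕ 9c = 77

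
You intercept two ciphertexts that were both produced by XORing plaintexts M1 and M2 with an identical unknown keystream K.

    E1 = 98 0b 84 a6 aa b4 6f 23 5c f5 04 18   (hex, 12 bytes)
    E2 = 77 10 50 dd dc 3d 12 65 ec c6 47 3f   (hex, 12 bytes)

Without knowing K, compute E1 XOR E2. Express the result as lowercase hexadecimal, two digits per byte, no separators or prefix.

E1 ⊕ E2 = (M1 ⊕ K) ⊕ (M2 ⊕ K) = M1 ⊕ M2 — the shared key cancels under XOR.
byte 0: 10011000 ⊕ 01110111 = 11101111
byte 1: 00001011 ⊕ 00010000 = 00011011
byte 2: 10000100 ⊕ 01010000 = 11010100
byte 3: 10100110 ⊕ 11011101 = 01111011
byte 4: 10101010 ⊕ 11011100 = 01110110
byte 5: 10110100 ⊕ 00111101 = 10001001
byte 6: 01101111 ⊕ 00010010 = 01111101
byte 7: 00100011 ⊕ 01100101 = 01000110
byte 8: 01011100 ⊕ 11101100 = 10110000
byte 9: 11110101 ⊕ 11000110 = 00110011
byte 10: 00000100 ⊕ 01000111 = 01000011
byte 11: 00011000 ⊕ 00111111 = 00100111

ef1bd47b76897d46b0334327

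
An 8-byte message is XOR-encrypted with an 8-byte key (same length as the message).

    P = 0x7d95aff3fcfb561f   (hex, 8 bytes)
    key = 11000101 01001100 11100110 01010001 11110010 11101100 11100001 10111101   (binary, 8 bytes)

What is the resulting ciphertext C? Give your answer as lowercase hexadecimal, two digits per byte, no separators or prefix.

b8d949a20e17b7a2

XOR is its own inverse, so applying the key byte-wise gives the result directly.
7d xor c5 = b8
95 xor 4c = d9
af xor e6 = 49
f3 xor 51 = a2
fc xor f2 = 0e
fb xor ec = 17
56 xor e1 = b7
1f xor bd = a2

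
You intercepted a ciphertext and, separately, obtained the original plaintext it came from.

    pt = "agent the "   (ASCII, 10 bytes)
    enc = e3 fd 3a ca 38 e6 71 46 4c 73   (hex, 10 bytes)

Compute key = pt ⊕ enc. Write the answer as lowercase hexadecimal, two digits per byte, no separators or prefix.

Since enc = pt ⊕ key, XORing both sides with pt gives key = pt ⊕ enc.
byte 0:  97 xor 227 = 130
byte 1: 103 xor 253 = 154
byte 2: 101 xor  58 =  95
byte 3: 110 xor 202 = 164
byte 4: 116 xor  56 =  76
byte 5:  32 xor 230 = 198
byte 6: 116 xor 113 =   5
byte 7: 104 xor  70 =  46
byte 8: 101 xor  76 =  41
byte 9:  32 xor 115 =  83

829a5fa44cc6052e2953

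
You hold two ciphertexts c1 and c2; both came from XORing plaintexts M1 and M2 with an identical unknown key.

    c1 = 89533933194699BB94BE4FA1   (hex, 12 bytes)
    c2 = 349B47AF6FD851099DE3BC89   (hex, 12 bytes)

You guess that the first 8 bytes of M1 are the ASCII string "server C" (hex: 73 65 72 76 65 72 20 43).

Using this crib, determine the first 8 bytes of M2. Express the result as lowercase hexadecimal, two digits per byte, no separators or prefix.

cead0cea13ece8f1

First, c1 ⊕ c2 = (M1 ⊕ K) ⊕ (M2 ⊕ K) = M1 ⊕ M2, so the key drops out. Then M2 = (M1 ⊕ M2) ⊕ M1 over the first 8 bytes.
byte 0: (89 xor 34) xor 73 = bd xor 73 = ce
byte 1: (53 xor 9b) xor 65 = c8 xor 65 = ad
byte 2: (39 xor 47) xor 72 = 7e xor 72 = 0c
byte 3: (33 xor af) xor 76 = 9c xor 76 = ea
byte 4: (19 xor 6f) xor 65 = 76 xor 65 = 13
byte 5: (46 xor d8) xor 72 = 9e xor 72 = ec
byte 6: (99 xor 51) xor 20 = c8 xor 20 = e8
byte 7: (bb xor 09) xor 43 = b2 xor 43 = f1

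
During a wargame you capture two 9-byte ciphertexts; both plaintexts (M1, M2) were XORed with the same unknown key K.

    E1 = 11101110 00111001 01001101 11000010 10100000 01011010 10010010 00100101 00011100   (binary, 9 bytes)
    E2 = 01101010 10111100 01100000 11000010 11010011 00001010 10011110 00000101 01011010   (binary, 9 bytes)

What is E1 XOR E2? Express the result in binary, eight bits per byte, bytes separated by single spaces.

10000100 10000101 00101101 00000000 01110011 01010000 00001100 00100000 01000110

E1 ⊕ E2 = (M1 ⊕ K) ⊕ (M2 ⊕ K) = M1 ⊕ M2 — the shared key cancels under XOR.
byte 0: 11101110 XOR 01101010 = 10000100
byte 1: 00111001 XOR 10111100 = 10000101
byte 2: 01001101 XOR 01100000 = 00101101
byte 3: 11000010 XOR 11000010 = 00000000
byte 4: 10100000 XOR 11010011 = 01110011
byte 5: 01011010 XOR 00001010 = 01010000
byte 6: 10010010 XOR 10011110 = 00001100
byte 7: 00100101 XOR 00000101 = 00100000
byte 8: 00011100 XOR 01011010 = 01000110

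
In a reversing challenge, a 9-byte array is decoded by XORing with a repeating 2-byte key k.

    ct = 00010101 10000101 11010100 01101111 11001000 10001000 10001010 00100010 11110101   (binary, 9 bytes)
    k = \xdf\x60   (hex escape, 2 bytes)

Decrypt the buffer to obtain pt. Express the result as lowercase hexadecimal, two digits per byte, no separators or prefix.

cae50b0f17e855422a

The 2-byte key repeats, so the effective keystream is df 60 df 60 df 60 df 60 df.
byte 0: 15 ⊕ df = ca
byte 1: 85 ⊕ 60 = e5
byte 2: d4 ⊕ df = 0b
byte 3: 6f ⊕ 60 = 0f
byte 4: c8 ⊕ df = 17
byte 5: 88 ⊕ 60 = e8
byte 6: 8a ⊕ df = 55
byte 7: 22 ⊕ 60 = 42
byte 8: f5 ⊕ df = 2a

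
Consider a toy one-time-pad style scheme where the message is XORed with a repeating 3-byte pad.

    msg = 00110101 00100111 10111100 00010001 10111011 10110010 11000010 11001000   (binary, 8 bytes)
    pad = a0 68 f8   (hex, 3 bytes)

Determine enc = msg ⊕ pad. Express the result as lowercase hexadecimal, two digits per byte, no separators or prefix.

954f44b1d34a62a0

The 3-byte key repeats, so the effective keystream is a0 68 f8 a0 68 f8 a0 68.
byte 0: 35 xor a0 = 95
byte 1: 27 xor 68 = 4f
byte 2: bc xor f8 = 44
byte 3: 11 xor a0 = b1
byte 4: bb xor 68 = d3
byte 5: b2 xor f8 = 4a
byte 6: c2 xor a0 = 62
byte 7: c8 xor 68 = a0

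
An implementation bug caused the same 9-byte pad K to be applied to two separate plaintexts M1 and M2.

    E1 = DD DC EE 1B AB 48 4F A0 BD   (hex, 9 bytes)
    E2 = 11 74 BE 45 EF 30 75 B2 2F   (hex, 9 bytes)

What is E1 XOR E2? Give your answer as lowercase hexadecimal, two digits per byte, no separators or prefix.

E1 ⊕ E2 = (M1 ⊕ K) ⊕ (M2 ⊕ K) = M1 ⊕ M2 — the shared key cancels under XOR.
byte 0: 221 ⊕  17 = 204
byte 1: 220 ⊕ 116 = 168
byte 2: 238 ⊕ 190 =  80
byte 3:  27 ⊕  69 =  94
byte 4: 171 ⊕ 239 =  68
byte 5:  72 ⊕  48 = 120
byte 6:  79 ⊕ 117 =  58
byte 7: 160 ⊕ 178 =  18
byte 8: 189 ⊕  47 = 146

cca8505e44783a1292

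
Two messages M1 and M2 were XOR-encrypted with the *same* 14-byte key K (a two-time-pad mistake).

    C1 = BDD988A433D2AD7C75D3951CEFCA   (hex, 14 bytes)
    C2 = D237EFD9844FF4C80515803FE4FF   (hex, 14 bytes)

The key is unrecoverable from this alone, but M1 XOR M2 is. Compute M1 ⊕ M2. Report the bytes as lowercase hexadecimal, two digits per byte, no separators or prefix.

C1 ⊕ C2 = (M1 ⊕ K) ⊕ (M2 ⊕ K) = M1 ⊕ M2 — the shared key cancels under XOR.
bd ^ d2 = 6f
d9 ^ 37 = ee
88 ^ ef = 67
a4 ^ d9 = 7d
33 ^ 84 = b7
d2 ^ 4f = 9d
ad ^ f4 = 59
7c ^ c8 = b4
75 ^ 05 = 70
d3 ^ 15 = c6
95 ^ 80 = 15
1c ^ 3f = 23
ef ^ e4 = 0b
ca ^ ff = 35

6fee677db79d59b470c615230b35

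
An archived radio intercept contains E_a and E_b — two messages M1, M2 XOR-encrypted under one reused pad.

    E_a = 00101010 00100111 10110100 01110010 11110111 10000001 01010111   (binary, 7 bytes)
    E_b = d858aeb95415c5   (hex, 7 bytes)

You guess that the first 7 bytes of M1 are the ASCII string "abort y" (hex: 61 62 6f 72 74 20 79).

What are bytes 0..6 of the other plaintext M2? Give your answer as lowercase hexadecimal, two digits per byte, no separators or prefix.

First, E_a ⊕ E_b = (M1 ⊕ K) ⊕ (M2 ⊕ K) = M1 ⊕ M2, so the key drops out. Then M2 = (M1 ⊕ M2) ⊕ M1 over the first 7 bytes.
byte 0: (2a ^ d8) ^ 61 = f2 ^ 61 = 93
byte 1: (27 ^ 58) ^ 62 = 7f ^ 62 = 1d
byte 2: (b4 ^ ae) ^ 6f = 1a ^ 6f = 75
byte 3: (72 ^ b9) ^ 72 = cb ^ 72 = b9
byte 4: (f7 ^ 54) ^ 74 = a3 ^ 74 = d7
byte 5: (81 ^ 15) ^ 20 = 94 ^ 20 = b4
byte 6: (57 ^ c5) ^ 79 = 92 ^ 79 = eb

931d75b9d7b4eb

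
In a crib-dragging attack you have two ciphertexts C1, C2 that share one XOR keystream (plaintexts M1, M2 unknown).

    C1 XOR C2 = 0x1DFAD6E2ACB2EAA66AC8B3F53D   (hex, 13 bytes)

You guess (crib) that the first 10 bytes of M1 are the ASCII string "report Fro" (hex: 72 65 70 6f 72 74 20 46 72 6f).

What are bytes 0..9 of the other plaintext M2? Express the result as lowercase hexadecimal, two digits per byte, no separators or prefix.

Since C1 ⊕ C2 = M1 ⊕ M2, XORing with the guessed M1 bytes yields the corresponding M2 bytes: M2 = (C1 ⊕ C2) ⊕ M1.
00011101 ⊕ 01110010 = 01101111
11111010 ⊕ 01100101 = 10011111
11010110 ⊕ 01110000 = 10100110
11100010 ⊕ 01101111 = 10001101
10101100 ⊕ 01110010 = 11011110
10110010 ⊕ 01110100 = 11000110
11101010 ⊕ 00100000 = 11001010
10100110 ⊕ 01000110 = 11100000
01101010 ⊕ 01110010 = 00011000
11001000 ⊕ 01101111 = 10100111

6f9fa68ddec6cae018a7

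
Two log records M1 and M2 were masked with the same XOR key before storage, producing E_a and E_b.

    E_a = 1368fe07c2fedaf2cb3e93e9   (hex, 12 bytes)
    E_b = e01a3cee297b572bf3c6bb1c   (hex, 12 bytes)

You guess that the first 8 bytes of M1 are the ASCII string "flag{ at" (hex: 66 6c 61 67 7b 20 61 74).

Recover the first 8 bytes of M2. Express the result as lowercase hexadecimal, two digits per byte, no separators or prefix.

951ea38e90a5ecad

First, E_a ⊕ E_b = (M1 ⊕ K) ⊕ (M2 ⊕ K) = M1 ⊕ M2, so the key drops out. Then M2 = (M1 ⊕ M2) ⊕ M1 over the first 8 bytes.
byte 0: (13 ⊕ e0) ⊕ 66 = f3 ⊕ 66 = 95
byte 1: (68 ⊕ 1a) ⊕ 6c = 72 ⊕ 6c = 1e
byte 2: (fe ⊕ 3c) ⊕ 61 = c2 ⊕ 61 = a3
byte 3: (07 ⊕ ee) ⊕ 67 = e9 ⊕ 67 = 8e
byte 4: (c2 ⊕ 29) ⊕ 7b = eb ⊕ 7b = 90
byte 5: (fe ⊕ 7b) ⊕ 20 = 85 ⊕ 20 = a5
byte 6: (da ⊕ 57) ⊕ 61 = 8d ⊕ 61 = ec
byte 7: (f2 ⊕ 2b) ⊕ 74 = d9 ⊕ 74 = ad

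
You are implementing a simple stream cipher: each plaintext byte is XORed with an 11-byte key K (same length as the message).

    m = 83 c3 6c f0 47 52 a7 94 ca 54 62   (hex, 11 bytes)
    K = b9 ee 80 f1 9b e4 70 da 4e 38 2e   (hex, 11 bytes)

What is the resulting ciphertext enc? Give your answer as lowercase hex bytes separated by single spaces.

3a 2d ec 01 dc b6 d7 4e 84 6c 4c

XOR is its own inverse, so applying the key byte-wise gives the result directly.
83 XOR b9 = 3a
c3 XOR ee = 2d
6c XOR 80 = ec
f0 XOR f1 = 01
47 XOR 9b = dc
52 XOR e4 = b6
a7 XOR 70 = d7
94 XOR da = 4e
ca XOR 4e = 84
54 XOR 38 = 6c
62 XOR 2e = 4c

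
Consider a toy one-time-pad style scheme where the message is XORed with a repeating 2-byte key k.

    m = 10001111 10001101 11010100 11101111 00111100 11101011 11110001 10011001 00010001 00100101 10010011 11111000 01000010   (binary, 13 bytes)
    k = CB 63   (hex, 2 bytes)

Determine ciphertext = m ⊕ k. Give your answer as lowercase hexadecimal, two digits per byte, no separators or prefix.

The 2-byte key repeats, so the effective keystream is cb 63 cb 63 cb 63 cb 63 cb 63 cb 63 cb.
byte 0: 143 xor 203 =  68
byte 1: 141 xor  99 = 238
byte 2: 212 xor 203 =  31
byte 3: 239 xor  99 = 140
byte 4:  60 xor 203 = 247
byte 5: 235 xor  99 = 136
byte 6: 241 xor 203 =  58
byte 7: 153 xor  99 = 250
byte 8:  17 xor 203 = 218
byte 9:  37 xor  99 =  70
byte 10: 147 xor 203 =  88
byte 11: 248 xor  99 = 155
byte 12:  66 xor 203 = 137

44ee1f8cf7883afada46589b89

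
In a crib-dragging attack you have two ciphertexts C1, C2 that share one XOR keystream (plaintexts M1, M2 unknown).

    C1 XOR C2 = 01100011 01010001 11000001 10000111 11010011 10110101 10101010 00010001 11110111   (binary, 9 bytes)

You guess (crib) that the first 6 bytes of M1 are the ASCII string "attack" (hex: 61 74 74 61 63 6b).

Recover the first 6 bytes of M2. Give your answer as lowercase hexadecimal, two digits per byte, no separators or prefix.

0225b5e6b0de

Since C1 ⊕ C2 = M1 ⊕ M2, XORing with the guessed M1 bytes yields the corresponding M2 bytes: M2 = (C1 ⊕ C2) ⊕ M1.
63 XOR 61 = 02
51 XOR 74 = 25
c1 XOR 74 = b5
87 XOR 61 = e6
d3 XOR 63 = b0
b5 XOR 6b = de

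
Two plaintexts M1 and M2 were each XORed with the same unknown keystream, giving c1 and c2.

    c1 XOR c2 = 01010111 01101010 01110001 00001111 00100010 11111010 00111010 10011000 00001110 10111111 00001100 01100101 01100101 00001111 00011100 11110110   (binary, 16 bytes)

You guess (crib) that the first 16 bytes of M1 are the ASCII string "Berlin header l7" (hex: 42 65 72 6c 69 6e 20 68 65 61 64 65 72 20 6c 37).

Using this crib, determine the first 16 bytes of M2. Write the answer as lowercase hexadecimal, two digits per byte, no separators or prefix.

150f03634b941af06bde6800172f70c1

Since c1 ⊕ c2 = M1 ⊕ M2, XORing with the guessed M1 bytes yields the corresponding M2 bytes: M2 = (c1 ⊕ c2) ⊕ M1.
57 ^ 42 = 15
6a ^ 65 = 0f
71 ^ 72 = 03
0f ^ 6c = 63
22 ^ 69 = 4b
fa ^ 6e = 94
3a ^ 20 = 1a
98 ^ 68 = f0
0e ^ 65 = 6b
bf ^ 61 = de
0c ^ 64 = 68
65 ^ 65 = 00
65 ^ 72 = 17
0f ^ 20 = 2f
1c ^ 6c = 70
f6 ^ 37 = c1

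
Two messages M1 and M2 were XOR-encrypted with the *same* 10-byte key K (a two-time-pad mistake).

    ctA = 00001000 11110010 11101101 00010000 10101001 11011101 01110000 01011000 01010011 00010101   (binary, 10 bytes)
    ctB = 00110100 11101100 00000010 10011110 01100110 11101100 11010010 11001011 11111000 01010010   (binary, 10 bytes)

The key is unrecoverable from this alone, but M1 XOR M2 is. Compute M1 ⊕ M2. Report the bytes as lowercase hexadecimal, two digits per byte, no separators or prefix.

3c1eef8ecf31a293ab47

ctA ⊕ ctB = (M1 ⊕ K) ⊕ (M2 ⊕ K) = M1 ⊕ M2 — the shared key cancels under XOR.
08 ^ 34 = 3c
f2 ^ ec = 1e
ed ^ 02 = ef
10 ^ 9e = 8e
a9 ^ 66 = cf
dd ^ ec = 31
70 ^ d2 = a2
58 ^ cb = 93
53 ^ f8 = ab
15 ^ 52 = 47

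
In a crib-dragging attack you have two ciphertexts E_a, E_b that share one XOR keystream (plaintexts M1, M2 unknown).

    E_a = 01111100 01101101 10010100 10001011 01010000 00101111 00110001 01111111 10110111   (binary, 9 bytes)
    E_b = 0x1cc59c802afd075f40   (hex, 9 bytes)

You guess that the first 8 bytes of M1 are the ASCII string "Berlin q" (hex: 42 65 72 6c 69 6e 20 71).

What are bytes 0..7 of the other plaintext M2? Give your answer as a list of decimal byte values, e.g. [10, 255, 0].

First, E_a ⊕ E_b = (M1 ⊕ K) ⊕ (M2 ⊕ K) = M1 ⊕ M2, so the key drops out. Then M2 = (M1 ⊕ M2) ⊕ M1 over the first 8 bytes.
byte 0: (7c ^ 1c) ^ 42 = 60 ^ 42 = 22
byte 1: (6d ^ c5) ^ 65 = a8 ^ 65 = cd
byte 2: (94 ^ 9c) ^ 72 = 08 ^ 72 = 7a
byte 3: (8b ^ 80) ^ 6c = 0b ^ 6c = 67
byte 4: (50 ^ 2a) ^ 69 = 7a ^ 69 = 13
byte 5: (2f ^ fd) ^ 6e = d2 ^ 6e = bc
byte 6: (31 ^ 07) ^ 20 = 36 ^ 20 = 16
byte 7: (7f ^ 5f) ^ 71 = 20 ^ 71 = 51

[34, 205, 122, 103, 19, 188, 22, 81]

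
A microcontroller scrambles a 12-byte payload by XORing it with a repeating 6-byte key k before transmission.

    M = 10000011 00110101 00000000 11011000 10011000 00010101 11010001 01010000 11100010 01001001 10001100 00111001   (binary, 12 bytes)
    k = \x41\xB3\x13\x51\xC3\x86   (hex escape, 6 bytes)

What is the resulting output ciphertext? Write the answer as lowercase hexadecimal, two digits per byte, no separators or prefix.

c28613895b9390e3f1184fbf

The 6-byte key repeats, so the effective keystream is 41 b3 13 51 c3 86 41 b3 13 51 c3 86.
byte 0: 83 ⊕ 41 = c2
byte 1: 35 ⊕ b3 = 86
byte 2: 00 ⊕ 13 = 13
byte 3: d8 ⊕ 51 = 89
byte 4: 98 ⊕ c3 = 5b
byte 5: 15 ⊕ 86 = 93
byte 6: d1 ⊕ 41 = 90
byte 7: 50 ⊕ b3 = e3
byte 8: e2 ⊕ 13 = f1
byte 9: 49 ⊕ 51 = 18
byte 10: 8c ⊕ c3 = 4f
byte 11: 39 ⊕ 86 = bf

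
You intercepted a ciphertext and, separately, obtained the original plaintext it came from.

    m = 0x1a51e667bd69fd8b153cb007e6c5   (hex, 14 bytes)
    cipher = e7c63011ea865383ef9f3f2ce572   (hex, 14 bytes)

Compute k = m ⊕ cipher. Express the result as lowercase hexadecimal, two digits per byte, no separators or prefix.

Since cipher = m ⊕ k, XORing both sides with m gives k = m ⊕ cipher.
1a XOR e7 = fd
51 XOR c6 = 97
e6 XOR 30 = d6
67 XOR 11 = 76
bd XOR ea = 57
69 XOR 86 = ef
fd XOR 53 = ae
8b XOR 83 = 08
15 XOR ef = fa
3c XOR 9f = a3
b0 XOR 3f = 8f
07 XOR 2c = 2b
e6 XOR e5 = 03
c5 XOR 72 = b7

fd97d67657efae08faa38f2b03b7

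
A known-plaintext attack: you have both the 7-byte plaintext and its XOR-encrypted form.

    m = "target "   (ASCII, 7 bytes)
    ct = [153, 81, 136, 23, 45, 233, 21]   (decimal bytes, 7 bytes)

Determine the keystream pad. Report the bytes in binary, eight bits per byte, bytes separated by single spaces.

11101101 00110000 11111010 01110000 01001000 10011101 00110101

Since ct = m ⊕ pad, XORing both sides with m gives pad = m ⊕ ct.
01110100 XOR 10011001 = 11101101
01100001 XOR 01010001 = 00110000
01110010 XOR 10001000 = 11111010
01100111 XOR 00010111 = 01110000
01100101 XOR 00101101 = 01001000
01110100 XOR 11101001 = 10011101
00100000 XOR 00010101 = 00110101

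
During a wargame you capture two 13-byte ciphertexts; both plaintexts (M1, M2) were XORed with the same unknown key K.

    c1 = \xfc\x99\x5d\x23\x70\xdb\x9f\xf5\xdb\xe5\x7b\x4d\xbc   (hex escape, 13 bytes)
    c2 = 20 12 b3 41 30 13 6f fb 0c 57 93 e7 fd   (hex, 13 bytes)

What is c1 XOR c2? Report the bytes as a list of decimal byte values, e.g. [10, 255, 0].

c1 ⊕ c2 = (M1 ⊕ K) ⊕ (M2 ⊕ K) = M1 ⊕ M2 — the shared key cancels under XOR.
252 xor  32 = 220
153 xor  18 = 139
 93 xor 179 = 238
 35 xor  65 =  98
112 xor  48 =  64
219 xor  19 = 200
159 xor 111 = 240
245 xor 251 =  14
219 xor  12 = 215
229 xor  87 = 178
123 xor 147 = 232
 77 xor 231 = 170
188 xor 253 =  65

[220, 139, 238, 98, 64, 200, 240, 14, 215, 178, 232, 170, 65]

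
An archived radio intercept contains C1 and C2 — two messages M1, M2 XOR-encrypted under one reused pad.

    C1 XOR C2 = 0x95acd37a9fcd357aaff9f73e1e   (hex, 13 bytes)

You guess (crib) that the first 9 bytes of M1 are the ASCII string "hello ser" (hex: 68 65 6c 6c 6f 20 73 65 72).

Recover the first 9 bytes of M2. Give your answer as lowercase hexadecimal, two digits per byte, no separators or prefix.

Since C1 ⊕ C2 = M1 ⊕ M2, XORing with the guessed M1 bytes yields the corresponding M2 bytes: M2 = (C1 ⊕ C2) ⊕ M1.
byte 0: 10010101 ⊕ 01101000 = 11111101
byte 1: 10101100 ⊕ 01100101 = 11001001
byte 2: 11010011 ⊕ 01101100 = 10111111
byte 3: 01111010 ⊕ 01101100 = 00010110
byte 4: 10011111 ⊕ 01101111 = 11110000
byte 5: 11001101 ⊕ 00100000 = 11101101
byte 6: 00110101 ⊕ 01110011 = 01000110
byte 7: 01111010 ⊕ 01100101 = 00011111
byte 8: 10101111 ⊕ 01110010 = 11011101

fdc9bf16f0ed461fdd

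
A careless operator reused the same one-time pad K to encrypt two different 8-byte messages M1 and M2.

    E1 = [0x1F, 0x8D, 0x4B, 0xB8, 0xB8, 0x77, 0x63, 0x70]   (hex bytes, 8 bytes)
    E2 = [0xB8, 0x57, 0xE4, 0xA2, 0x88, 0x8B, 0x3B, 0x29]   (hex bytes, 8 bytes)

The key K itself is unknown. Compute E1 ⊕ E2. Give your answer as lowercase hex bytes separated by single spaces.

E1 ⊕ E2 = (M1 ⊕ K) ⊕ (M2 ⊕ K) = M1 ⊕ M2 — the shared key cancels under XOR.
1f ⊕ b8 = a7
8d ⊕ 57 = da
4b ⊕ e4 = af
b8 ⊕ a2 = 1a
b8 ⊕ 88 = 30
77 ⊕ 8b = fc
63 ⊕ 3b = 58
70 ⊕ 29 = 59

a7 da af 1a 30 fc 58 59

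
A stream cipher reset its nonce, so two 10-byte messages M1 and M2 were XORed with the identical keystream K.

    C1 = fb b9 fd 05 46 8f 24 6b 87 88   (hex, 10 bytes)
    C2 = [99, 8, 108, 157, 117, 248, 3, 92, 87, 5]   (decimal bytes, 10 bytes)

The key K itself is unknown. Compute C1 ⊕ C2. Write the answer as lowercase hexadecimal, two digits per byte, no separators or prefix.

C1 ⊕ C2 = (M1 ⊕ K) ⊕ (M2 ⊕ K) = M1 ⊕ M2 — the shared key cancels under XOR.
251 ^  99 = 152
185 ^   8 = 177
253 ^ 108 = 145
  5 ^ 157 = 152
 70 ^ 117 =  51
143 ^ 248 = 119
 36 ^   3 =  39
107 ^  92 =  55
135 ^  87 = 208
136 ^   5 = 141

98b1919833772737d08d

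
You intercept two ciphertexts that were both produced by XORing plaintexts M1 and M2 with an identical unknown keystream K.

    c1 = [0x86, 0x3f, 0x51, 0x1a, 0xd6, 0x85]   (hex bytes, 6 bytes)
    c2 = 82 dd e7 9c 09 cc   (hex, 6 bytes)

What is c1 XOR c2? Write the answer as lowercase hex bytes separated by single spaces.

c1 ⊕ c2 = (M1 ⊕ K) ⊕ (M2 ⊕ K) = M1 ⊕ M2 — the shared key cancels under XOR.
86 ⊕ 82 = 04
3f ⊕ dd = e2
51 ⊕ e7 = b6
1a ⊕ 9c = 86
d6 ⊕ 09 = df
85 ⊕ cc = 49

04 e2 b6 86 df 49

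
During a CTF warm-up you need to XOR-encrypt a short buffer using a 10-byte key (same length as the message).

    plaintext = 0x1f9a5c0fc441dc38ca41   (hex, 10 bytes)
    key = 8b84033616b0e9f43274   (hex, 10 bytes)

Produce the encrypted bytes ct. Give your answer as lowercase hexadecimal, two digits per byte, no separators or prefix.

XOR is its own inverse, so applying the key byte-wise gives the result directly.
00011111 ⊕ 10001011 = 10010100
10011010 ⊕ 10000100 = 00011110
01011100 ⊕ 00000011 = 01011111
00001111 ⊕ 00110110 = 00111001
11000100 ⊕ 00010110 = 11010010
01000001 ⊕ 10110000 = 11110001
11011100 ⊕ 11101001 = 00110101
00111000 ⊕ 11110100 = 11001100
11001010 ⊕ 00110010 = 11111000
01000001 ⊕ 01110100 = 00110101

941e5f39d2f135ccf835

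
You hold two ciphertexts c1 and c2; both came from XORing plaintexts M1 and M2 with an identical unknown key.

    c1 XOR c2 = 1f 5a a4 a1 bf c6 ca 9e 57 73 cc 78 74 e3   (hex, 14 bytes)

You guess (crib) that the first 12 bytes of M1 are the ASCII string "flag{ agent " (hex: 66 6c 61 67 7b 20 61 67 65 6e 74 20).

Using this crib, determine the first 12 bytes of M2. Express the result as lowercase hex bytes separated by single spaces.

Since c1 ⊕ c2 = M1 ⊕ M2, XORing with the guessed M1 bytes yields the corresponding M2 bytes: M2 = (c1 ⊕ c2) ⊕ M1.
byte 0:  31 xor 102 = 121
byte 1:  90 xor 108 =  54
byte 2: 164 xor  97 = 197
byte 3: 161 xor 103 = 198
byte 4: 191 xor 123 = 196
byte 5: 198 xor  32 = 230
byte 6: 202 xor  97 = 171
byte 7: 158 xor 103 = 249
byte 8:  87 xor 101 =  50
byte 9: 115 xor 110 =  29
byte 10: 204 xor 116 = 184
byte 11: 120 xor  32 =  88

79 36 c5 c6 c4 e6 ab f9 32 1d b8 58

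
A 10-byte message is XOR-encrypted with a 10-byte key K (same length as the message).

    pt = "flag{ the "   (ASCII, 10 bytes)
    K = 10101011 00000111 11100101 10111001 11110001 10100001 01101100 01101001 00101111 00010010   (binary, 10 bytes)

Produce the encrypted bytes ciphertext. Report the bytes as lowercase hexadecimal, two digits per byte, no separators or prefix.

cd6b84de8a8118014a32

byte 0: 01100110 ⊕ 10101011 = 11001101
byte 1: 01101100 ⊕ 00000111 = 01101011
byte 2: 01100001 ⊕ 11100101 = 10000100
byte 3: 01100111 ⊕ 10111001 = 11011110
byte 4: 01111011 ⊕ 11110001 = 10001010
byte 5: 00100000 ⊕ 10100001 = 10000001
byte 6: 01110100 ⊕ 01101100 = 00011000
byte 7: 01101000 ⊕ 01101001 = 00000001
byte 8: 01100101 ⊕ 00101111 = 01001010
byte 9: 00100000 ⊕ 00010010 = 00110010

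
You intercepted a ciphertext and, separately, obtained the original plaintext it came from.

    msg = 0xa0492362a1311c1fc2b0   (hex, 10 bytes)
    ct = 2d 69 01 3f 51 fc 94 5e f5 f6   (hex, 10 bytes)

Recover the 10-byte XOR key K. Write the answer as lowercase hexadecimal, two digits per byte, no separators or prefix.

8d20225df0cd88413746

Since ct = msg ⊕ K, XORing both sides with msg gives K = msg ⊕ ct.
10100000 xor 00101101 = 10001101
01001001 xor 01101001 = 00100000
00100011 xor 00000001 = 00100010
01100010 xor 00111111 = 01011101
10100001 xor 01010001 = 11110000
00110001 xor 11111100 = 11001101
00011100 xor 10010100 = 10001000
00011111 xor 01011110 = 01000001
11000010 xor 11110101 = 00110111
10110000 xor 11110110 = 01000110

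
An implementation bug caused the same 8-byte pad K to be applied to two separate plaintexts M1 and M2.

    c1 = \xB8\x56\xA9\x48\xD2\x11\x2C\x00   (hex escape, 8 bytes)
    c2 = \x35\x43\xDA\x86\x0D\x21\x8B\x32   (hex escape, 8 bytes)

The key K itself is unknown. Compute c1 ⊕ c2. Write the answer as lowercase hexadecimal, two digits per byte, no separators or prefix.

c1 ⊕ c2 = (M1 ⊕ K) ⊕ (M2 ⊕ K) = M1 ⊕ M2 — the shared key cancels under XOR.
b8 ⊕ 35 = 8d
56 ⊕ 43 = 15
a9 ⊕ da = 73
48 ⊕ 86 = ce
d2 ⊕ 0d = df
11 ⊕ 21 = 30
2c ⊕ 8b = a7
00 ⊕ 32 = 32

8d1573cedf30a732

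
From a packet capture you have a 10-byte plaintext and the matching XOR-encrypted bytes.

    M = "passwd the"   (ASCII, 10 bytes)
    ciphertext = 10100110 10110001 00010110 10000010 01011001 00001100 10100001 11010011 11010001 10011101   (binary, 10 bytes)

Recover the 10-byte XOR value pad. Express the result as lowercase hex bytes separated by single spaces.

Since ciphertext = M ⊕ pad, XORing both sides with M gives pad = M ⊕ ciphertext.
70 XOR a6 = d6
61 XOR b1 = d0
73 XOR 16 = 65
73 XOR 82 = f1
77 XOR 59 = 2e
64 XOR 0c = 68
20 XOR a1 = 81
74 XOR d3 = a7
68 XOR d1 = b9
65 XOR 9d = f8

d6 d0 65 f1 2e 68 81 a7 b9 f8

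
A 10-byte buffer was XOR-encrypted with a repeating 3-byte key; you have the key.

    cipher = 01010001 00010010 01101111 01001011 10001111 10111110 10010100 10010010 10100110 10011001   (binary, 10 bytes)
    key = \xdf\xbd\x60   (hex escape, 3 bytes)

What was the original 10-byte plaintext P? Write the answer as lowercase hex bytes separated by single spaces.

The 3-byte key repeats, so the effective keystream is df bd 60 df bd 60 df bd 60 df.
byte 0: 01010001 ⊕ 11011111 = 10001110
byte 1: 00010010 ⊕ 10111101 = 10101111
byte 2: 01101111 ⊕ 01100000 = 00001111
byte 3: 01001011 ⊕ 11011111 = 10010100
byte 4: 10001111 ⊕ 10111101 = 00110010
byte 5: 10111110 ⊕ 01100000 = 11011110
byte 6: 10010100 ⊕ 11011111 = 01001011
byte 7: 10010010 ⊕ 10111101 = 00101111
byte 8: 10100110 ⊕ 01100000 = 11000110
byte 9: 10011001 ⊕ 11011111 = 01000110

8e af 0f 94 32 de 4b 2f c6 46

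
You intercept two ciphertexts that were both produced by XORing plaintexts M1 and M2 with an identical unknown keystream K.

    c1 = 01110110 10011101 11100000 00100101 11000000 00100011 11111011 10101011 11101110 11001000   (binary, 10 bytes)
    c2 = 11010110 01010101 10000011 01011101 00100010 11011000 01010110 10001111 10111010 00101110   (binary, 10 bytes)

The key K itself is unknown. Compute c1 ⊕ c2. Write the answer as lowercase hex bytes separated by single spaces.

c1 ⊕ c2 = (M1 ⊕ K) ⊕ (M2 ⊕ K) = M1 ⊕ M2 — the shared key cancels under XOR.
76 XOR d6 = a0
9d XOR 55 = c8
e0 XOR 83 = 63
25 XOR 5d = 78
c0 XOR 22 = e2
23 XOR d8 = fb
fb XOR 56 = ad
ab XOR 8f = 24
ee XOR ba = 54
c8 XOR 2e = e6

a0 c8 63 78 e2 fb ad 24 54 e6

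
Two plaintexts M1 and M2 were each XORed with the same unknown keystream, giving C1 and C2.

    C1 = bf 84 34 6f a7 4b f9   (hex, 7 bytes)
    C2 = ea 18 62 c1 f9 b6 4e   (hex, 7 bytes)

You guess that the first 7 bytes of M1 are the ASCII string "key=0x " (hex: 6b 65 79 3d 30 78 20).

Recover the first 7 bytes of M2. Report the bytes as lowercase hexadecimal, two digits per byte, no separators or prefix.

First, C1 ⊕ C2 = (M1 ⊕ K) ⊕ (M2 ⊕ K) = M1 ⊕ M2, so the key drops out. Then M2 = (M1 ⊕ M2) ⊕ M1 over the first 7 bytes.
byte 0: (bf ⊕ ea) ⊕ 6b = 55 ⊕ 6b = 3e
byte 1: (84 ⊕ 18) ⊕ 65 = 9c ⊕ 65 = f9
byte 2: (34 ⊕ 62) ⊕ 79 = 56 ⊕ 79 = 2f
byte 3: (6f ⊕ c1) ⊕ 3d = ae ⊕ 3d = 93
byte 4: (a7 ⊕ f9) ⊕ 30 = 5e ⊕ 30 = 6e
byte 5: (4b ⊕ b6) ⊕ 78 = fd ⊕ 78 = 85
byte 6: (f9 ⊕ 4e) ⊕ 20 = b7 ⊕ 20 = 97

3ef92f936e8597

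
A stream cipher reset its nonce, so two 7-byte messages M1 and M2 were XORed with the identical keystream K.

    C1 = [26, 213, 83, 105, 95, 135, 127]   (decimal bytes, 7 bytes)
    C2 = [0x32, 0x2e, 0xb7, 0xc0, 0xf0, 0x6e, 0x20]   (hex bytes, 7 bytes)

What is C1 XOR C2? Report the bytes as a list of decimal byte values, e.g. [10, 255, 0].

C1 ⊕ C2 = (M1 ⊕ K) ⊕ (M2 ⊕ K) = M1 ⊕ M2 — the shared key cancels under XOR.
1a ⊕ 32 = 28
d5 ⊕ 2e = fb
53 ⊕ b7 = e4
69 ⊕ c0 = a9
5f ⊕ f0 = af
87 ⊕ 6e = e9
7f ⊕ 20 = 5f

[40, 251, 228, 169, 175, 233, 95]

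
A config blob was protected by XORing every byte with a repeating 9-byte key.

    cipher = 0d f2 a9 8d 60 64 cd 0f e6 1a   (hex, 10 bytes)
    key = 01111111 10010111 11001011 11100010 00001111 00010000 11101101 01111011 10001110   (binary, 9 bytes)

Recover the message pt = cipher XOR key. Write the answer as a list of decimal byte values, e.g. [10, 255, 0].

[114, 101, 98, 111, 111, 116, 32, 116, 104, 101]

The 9-byte key repeats, so the effective keystream is 7f 97 cb e2 0f 10 ed 7b 8e 7f.
byte 0: 0d ⊕ 7f = 72
byte 1: f2 ⊕ 97 = 65
byte 2: a9 ⊕ cb = 62
byte 3: 8d ⊕ e2 = 6f
byte 4: 60 ⊕ 0f = 6f
byte 5: 64 ⊕ 10 = 74
byte 6: cd ⊕ ed = 20
byte 7: 0f ⊕ 7b = 74
byte 8: e6 ⊕ 8e = 68
byte 9: 1a ⊕ 7f = 65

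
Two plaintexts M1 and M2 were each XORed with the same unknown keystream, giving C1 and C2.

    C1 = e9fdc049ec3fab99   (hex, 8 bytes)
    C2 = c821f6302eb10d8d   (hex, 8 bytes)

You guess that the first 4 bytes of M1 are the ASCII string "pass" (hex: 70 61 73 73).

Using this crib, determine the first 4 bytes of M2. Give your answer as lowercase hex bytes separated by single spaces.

First, C1 ⊕ C2 = (M1 ⊕ K) ⊕ (M2 ⊕ K) = M1 ⊕ M2, so the key drops out. Then M2 = (M1 ⊕ M2) ⊕ M1 over the first 4 bytes.
byte 0: (e9 xor c8) xor 70 = 21 xor 70 = 51
byte 1: (fd xor 21) xor 61 = dc xor 61 = bd
byte 2: (c0 xor f6) xor 73 = 36 xor 73 = 45
byte 3: (49 xor 30) xor 73 = 79 xor 73 = 0a

51 bd 45 0a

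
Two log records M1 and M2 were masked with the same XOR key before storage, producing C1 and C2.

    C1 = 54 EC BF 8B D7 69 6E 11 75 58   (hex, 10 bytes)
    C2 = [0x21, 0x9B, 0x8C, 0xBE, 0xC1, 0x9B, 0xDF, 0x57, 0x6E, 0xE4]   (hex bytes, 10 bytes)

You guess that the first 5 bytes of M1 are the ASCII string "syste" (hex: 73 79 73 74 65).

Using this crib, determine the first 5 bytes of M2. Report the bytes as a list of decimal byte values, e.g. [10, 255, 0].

First, C1 ⊕ C2 = (M1 ⊕ K) ⊕ (M2 ⊕ K) = M1 ⊕ M2, so the key drops out. Then M2 = (M1 ⊕ M2) ⊕ M1 over the first 5 bytes.
byte 0: (54 ^ 21) ^ 73 = 75 ^ 73 = 06
byte 1: (ec ^ 9b) ^ 79 = 77 ^ 79 = 0e
byte 2: (bf ^ 8c) ^ 73 = 33 ^ 73 = 40
byte 3: (8b ^ be) ^ 74 = 35 ^ 74 = 41
byte 4: (d7 ^ c1) ^ 65 = 16 ^ 65 = 73

[6, 14, 64, 65, 115]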